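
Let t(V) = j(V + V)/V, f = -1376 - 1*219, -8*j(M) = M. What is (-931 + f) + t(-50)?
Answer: -10105/4 ≈ -2526.3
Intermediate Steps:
j(M) = -M/8
f = -1595 (f = -1376 - 219 = -1595)
t(V) = -¼ (t(V) = (-(V + V)/8)/V = (-V/4)/V = -¼)
(-931 + f) + t(-50) = (-931 - 1595) - ¼ = -2526 - ¼ = -10105/4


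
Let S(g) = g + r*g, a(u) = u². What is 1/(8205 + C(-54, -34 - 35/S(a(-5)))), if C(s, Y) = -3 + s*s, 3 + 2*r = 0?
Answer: 1/11118 ≈ 8.9944e-5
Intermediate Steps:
r = -3/2 (r = -3/2 + (½)*0 = -3/2 + 0 = -3/2 ≈ -1.5000)
S(g) = -g/2 (S(g) = g - 3*g/2 = -g/2)
C(s, Y) = -3 + s²
1/(8205 + C(-54, -34 - 35/S(a(-5)))) = 1/(8205 + (-3 + (-54)²)) = 1/(8205 + (-3 + 2916)) = 1/(8205 + 2913) = 1/11118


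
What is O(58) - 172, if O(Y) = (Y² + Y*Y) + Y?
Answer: 6614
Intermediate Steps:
O(Y) = Y + 2*Y² (O(Y) = (Y² + Y²) + Y = 2*Y² + Y = Y + 2*Y²)
O(58) - 172 = 58*(1 + 2*58) - 172 = 58*(1 + 116) - 172 = 58*117 - 172 = 6786 - 172 = 6614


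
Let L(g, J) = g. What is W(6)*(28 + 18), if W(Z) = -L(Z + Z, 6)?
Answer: -552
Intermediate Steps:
W(Z) = -2*Z (W(Z) = -(Z + Z) = -2*Z)
W(6)*(28 + 18) = (-2*6)*(28 + 18) = -12*46 = -552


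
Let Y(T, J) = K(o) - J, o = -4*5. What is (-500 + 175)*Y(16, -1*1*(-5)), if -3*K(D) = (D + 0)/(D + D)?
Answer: 10075/6 ≈ 1679.2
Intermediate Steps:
o = -20
K(D) = -1/6 (K(D) = -(D + 0)/(3*(D + D)) = -D/(3*(2*D)) = -D*1/(2*D)/3 = -1/3*1/2 = -1/6)
Y(T, J) = -1/6 - J
(-500 + 175)*Y(16, -1*1*(-5)) = (-500 + 175)*(-1/6 - (-1*1)*(-5)) = -325*(-1/6 - (-1)*(-5)) = -325*(-1/6 - 1*5) = -325*(-1/6 - 5) = -325*(-31/6) = 10075/6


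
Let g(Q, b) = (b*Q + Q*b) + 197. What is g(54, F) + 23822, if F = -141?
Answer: 8791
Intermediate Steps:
g(Q, b) = 197 + 2*Q*b (g(Q, b) = (Q*b + Q*b) + 197 = 2*Q*b + 197 = 197 + 2*Q*b)
g(54, F) + 23822 = (197 + 2*54*(-141)) + 23822 = (197 - 15228) + 23822 = -15031 + 23822 = 8791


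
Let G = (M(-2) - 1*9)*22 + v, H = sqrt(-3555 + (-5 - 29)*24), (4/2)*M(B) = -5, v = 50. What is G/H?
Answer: 203*I*sqrt(4371)/4371 ≈ 3.0705*I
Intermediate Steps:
M(B) = -5/2 (M(B) = (1/2)*(-5) = -5/2)
H = I*sqrt(4371) (H = sqrt(-3555 - 34*24) = sqrt(-3555 - 816) = sqrt(-4371) = I*sqrt(4371) ≈ 66.114*I)
G = -203 (G = (-5/2 - 1*9)*22 + 50 = (-5/2 - 9)*22 + 50 = -23/2*22 + 50 = -253 + 50 = -203)
G/H = -203*(-I*sqrt(4371)/4371) = -(-203)*I*sqrt(4371)/4371 = 203*I*sqrt(4371)/4371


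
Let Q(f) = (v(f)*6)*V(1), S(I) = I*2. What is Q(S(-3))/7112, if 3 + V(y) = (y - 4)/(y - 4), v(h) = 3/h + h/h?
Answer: -3/3556 ≈ -0.00084364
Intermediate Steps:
v(h) = 1 + 3/h (v(h) = 3/h + 1 = 1 + 3/h)
S(I) = 2*I
V(y) = -2 (V(y) = -3 + (y - 4)/(y - 4) = -3 + (-4 + y)/(-4 + y) = -3 + 1 = -2)
Q(f) = -12*(3 + f)/f (Q(f) = (((3 + f)/f)*6)*(-2) = (6*(3 + f)/f)*(-2) = -12*(3 + f)/f)
Q(S(-3))/7112 = (-12 - 36/(2*(-3)))/7112 = (-12 - 36/(-6))*(1/7112) = (-12 - 36*(-1/6))*(1/7112) = (-12 + 6)*(1/7112) = -6*1/7112 = -3/3556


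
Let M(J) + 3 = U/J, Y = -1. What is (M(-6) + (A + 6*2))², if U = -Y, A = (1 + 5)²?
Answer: 72361/36 ≈ 2010.0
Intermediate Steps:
A = 36 (A = 6² = 36)
U = 1 (U = -1*(-1) = 1)
M(J) = -3 + 1/J
(M(-6) + (A + 6*2))² = ((-3 + 1/(-6)) + (36 + 6*2))² = ((-3 - ⅙) + (36 + 12))² = (-19/6 + 48)² = (269/6)² = 72361/36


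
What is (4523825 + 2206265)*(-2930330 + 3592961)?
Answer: 4459566266790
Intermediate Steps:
(4523825 + 2206265)*(-2930330 + 3592961) = 6730090*662631 = 4459566266790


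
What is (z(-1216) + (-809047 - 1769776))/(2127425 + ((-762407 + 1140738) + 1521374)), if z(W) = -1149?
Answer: -1289986/2013565 ≈ -0.64065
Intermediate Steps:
(z(-1216) + (-809047 - 1769776))/(2127425 + ((-762407 + 1140738) + 1521374)) = (-1149 + (-809047 - 1769776))/(2127425 + ((-762407 + 1140738) + 1521374)) = (-1149 - 2578823)/(2127425 + (378331 + 1521374)) = -2579972/(2127425 + 1899705) = -2579972/4027130 = -2579972*1/4027130 = -1289986/2013565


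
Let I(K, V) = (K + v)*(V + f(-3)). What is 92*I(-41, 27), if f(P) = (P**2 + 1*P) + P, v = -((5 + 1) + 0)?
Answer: -129720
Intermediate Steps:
v = -6 (v = -(6 + 0) = -1*6 = -6)
f(P) = P**2 + 2*P (f(P) = (P**2 + P) + P = (P + P**2) + P = P**2 + 2*P)
I(K, V) = (-6 + K)*(3 + V) (I(K, V) = (K - 6)*(V - 3*(2 - 3)) = (-6 + K)*(V - 3*(-1)) = (-6 + K)*(V + 3) = (-6 + K)*(3 + V))
92*I(-41, 27) = 92*(-18 - 6*27 + 3*(-41) - 41*27) = 92*(-18 - 162 - 123 - 1107) = 92*(-1410) = -129720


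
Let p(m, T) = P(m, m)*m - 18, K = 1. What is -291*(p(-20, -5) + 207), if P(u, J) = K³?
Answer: -49179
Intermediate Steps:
P(u, J) = 1 (P(u, J) = 1³ = 1)
p(m, T) = -18 + m (p(m, T) = 1*m - 18 = m - 18 = -18 + m)
-291*(p(-20, -5) + 207) = -291*((-18 - 20) + 207) = -291*(-38 + 207) = -291*169 = -49179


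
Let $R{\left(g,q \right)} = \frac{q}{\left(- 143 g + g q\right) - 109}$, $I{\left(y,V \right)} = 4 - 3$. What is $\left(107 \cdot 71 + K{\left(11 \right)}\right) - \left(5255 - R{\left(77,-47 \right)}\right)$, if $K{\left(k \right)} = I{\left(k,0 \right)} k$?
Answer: $\frac{34680914}{14739} \approx 2353.0$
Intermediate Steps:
$I{\left(y,V \right)} = 1$
$K{\left(k \right)} = k$ ($K{\left(k \right)} = 1 k = k$)
$R{\left(g,q \right)} = \frac{q}{-109 - 143 g + g q}$
$\left(107 \cdot 71 + K{\left(11 \right)}\right) - \left(5255 - R{\left(77,-47 \right)}\right) = \left(107 \cdot 71 + 11\right) - \left(5255 - - \frac{47}{-109 - 11011 + 77 \left(-47\right)}\right) = \left(7597 + 11\right) - \left(5255 - - \frac{47}{-109 - 11011 - 3619}\right) = 7608 - \left(5255 - - \frac{47}{-14739}\right) = 7608 - \left(5255 - \left(-47\right) \left(- \frac{1}{14739}\right)\right) = 7608 - \left(5255 - \frac{47}{14739}\right) = 7608 - \frac{77453398}{14739} = \frac{34680914}{14739}$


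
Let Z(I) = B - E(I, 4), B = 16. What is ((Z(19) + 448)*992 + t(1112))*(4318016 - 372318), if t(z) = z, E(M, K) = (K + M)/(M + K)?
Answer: 1816630924784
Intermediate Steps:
E(M, K) = 1 (E(M, K) = (K + M)/(K + M) = 1)
Z(I) = 15 (Z(I) = 16 - 1*1 = 16 - 1 = 15)
((Z(19) + 448)*992 + t(1112))*(4318016 - 372318) = ((15 + 448)*992 + 1112)*(4318016 - 372318) = (463*992 + 1112)*3945698 = (459296 + 1112)*3945698 = 460408*3945698 = 1816630924784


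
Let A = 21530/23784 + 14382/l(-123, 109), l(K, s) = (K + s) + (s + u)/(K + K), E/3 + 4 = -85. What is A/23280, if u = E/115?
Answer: -120851602421/2826096887232 ≈ -0.042763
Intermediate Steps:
E = -267 (E = -12 + 3*(-85) = -12 - 255 = -267)
u = -267/115 ≈ -2.3217
l(K, s) = K + s + (-267/115 + s)/(2*K) (l(K, s) = (K + s) + (s - 267/115)/(K + K) = (K + s) + (-267/115 + s)/((2*K)) = (K + s) + (-267/115 + s)*(1/(2*K)) = (K + s) + (-267/115 + s)/(2*K) = K + s + (-267/115 + s)/(2*K))
A = -604258012105/606979572 (A = 21530/23784 + 14382/(((-267/230 + (½)*109 - 123*(-123 + 109))/(-123))) = 21530*(1/23784) + 14382/((-(-267/230 + 109/2 - 123*(-14))/123)) = 10765/11892 + 14382/((-(-267/230 + 109/2 + 1722)/123)) = 10765/11892 + 14382/((-1/123*204164/115)) = 10765/11892 + 14382/(-204164/14145) = 10765/11892 + 14382*(-14145/204164) = 10765/11892 - 101716695/102082 = -604258012105/606979572 ≈ -995.52)
A/23280 = -604258012105/606979572/23280 = -604258012105/606979572*1/23280 = -120851602421/2826096887232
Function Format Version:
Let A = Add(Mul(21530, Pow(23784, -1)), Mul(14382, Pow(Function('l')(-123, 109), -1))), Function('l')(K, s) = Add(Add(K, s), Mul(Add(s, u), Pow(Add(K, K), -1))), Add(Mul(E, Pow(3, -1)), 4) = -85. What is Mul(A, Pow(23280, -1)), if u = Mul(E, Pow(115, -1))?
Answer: Rational(-120851602421, 2826096887232) ≈ -0.042763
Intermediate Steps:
E = -267 (E = Add(-12, Mul(3, -85)) = Add(-12, -255) = -267)
u = Rational(-267, 115) (u = Mul(-267, Pow(115, -1)) = Mul(-267, Rational(1, 115)) = Rational(-267, 115) ≈ -2.3217)
Function('l')(K, s) = Add(K, s, Mul(Rational(1, 2), Pow(K, -1), Add(Rational(-267, 115), s))) (Function('l')(K, s) = Add(Add(K, s), Mul(Add(s, Rational(-267, 115)), Pow(Add(K, K), -1))) = Add(Add(K, s), Mul(Add(Rational(-267, 115), s), Pow(Mul(2, K), -1))) = Add(Add(K, s), Mul(Add(Rational(-267, 115), s), Mul(Rational(1, 2), Pow(K, -1)))) = Add(Add(K, s), Mul(Rational(1, 2), Pow(K, -1), Add(Rational(-267, 115), s))) = Add(K, s, Mul(Rational(1, 2), Pow(K, -1), Add(Rational(-267, 115), s))))
A = Rational(-604258012105, 606979572) (A = Add(Mul(21530, Pow(23784, -1)), Mul(14382, Pow(Mul(Pow(-123, -1), Add(Rational(-267, 230), Mul(Rational(1, 2), 109), Mul(-123, Add(-123, 109)))), -1))) = Add(Mul(21530, Rational(1, 23784)), Mul(14382, Pow(Mul(Rational(-1, 123), Add(Rational(-267, 230), Rational(109, 2), Mul(-123, -14))), -1))) = Add(Rational(10765, 11892), Mul(14382, Pow(Mul(Rational(-1, 123), Add(Rational(-267, 230), Rational(109, 2), 1722)), -1))) = Add(Rational(10765, 11892), Mul(14382, Pow(Mul(Rational(-1, 123), Rational(204164, 115)), -1))) = Add(Rational(10765, 11892), Mul(14382, Pow(Rational(-204164, 14145), -1))) = Add(Rational(10765, 11892), Mul(14382, Rational(-14145, 204164))) = Add(Rational(10765, 11892), Rational(-101716695, 102082)) = Rational(-604258012105, 606979572) ≈ -995.52)
Mul(A, Pow(23280, -1)) = Mul(Rational(-604258012105, 606979572), Pow(23280, -1)) = Mul(Rational(-604258012105, 606979572), Rational(1, 23280)) = Rational(-120851602421, 2826096887232)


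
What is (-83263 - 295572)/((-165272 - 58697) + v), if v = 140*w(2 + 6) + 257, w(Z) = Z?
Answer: 378835/222592 ≈ 1.7019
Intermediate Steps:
v = 1377 (v = 140*(2 + 6) + 257 = 140*8 + 257 = 1120 + 257 = 1377)
(-83263 - 295572)/((-165272 - 58697) + v) = (-83263 - 295572)/((-165272 - 58697) + 1377) = -378835/(-223969 + 1377) = -378835/(-222592) = -378835*(-1/222592) = 378835/222592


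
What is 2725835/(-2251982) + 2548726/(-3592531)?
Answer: -15532331813317/8090315146442 ≈ -1.9199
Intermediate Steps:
2725835/(-2251982) + 2548726/(-3592531) = 2725835*(-1/2251982) + 2548726*(-1/3592531) = -2725835/2251982 - 2548726/3592531 = -15532331813317/8090315146442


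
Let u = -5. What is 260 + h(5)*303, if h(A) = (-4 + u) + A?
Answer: -952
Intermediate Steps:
h(A) = -9 + A (h(A) = (-4 - 5) + A = -9 + A)
260 + h(5)*303 = 260 + (-9 + 5)*303 = 260 - 4*303 = 260 - 1212 = -952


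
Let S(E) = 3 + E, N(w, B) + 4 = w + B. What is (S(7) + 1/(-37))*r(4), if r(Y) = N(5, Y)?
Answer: 1845/37 ≈ 49.865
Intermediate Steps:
N(w, B) = -4 + B + w (N(w, B) = -4 + (w + B) = -4 + (B + w) = -4 + B + w)
r(Y) = 1 + Y (r(Y) = -4 + Y + 5 = 1 + Y)
(S(7) + 1/(-37))*r(4) = ((3 + 7) + 1/(-37))*(1 + 4) = (10 - 1/37)*5 = (369/37)*5 = 1845/37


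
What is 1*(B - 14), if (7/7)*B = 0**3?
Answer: -14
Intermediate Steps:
B = 0 (B = 0**3 = 0)
1*(B - 14) = 1*(0 - 14) = 1*(-14) = -14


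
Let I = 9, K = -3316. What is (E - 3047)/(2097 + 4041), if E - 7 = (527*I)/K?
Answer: -916853/1850328 ≈ -0.49551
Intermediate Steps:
E = 18469/3316 (E = 7 + (527*9)/(-3316) = 7 + 4743*(-1/3316) = 7 - 4743/3316 = 18469/3316 ≈ 5.5697)
(E - 3047)/(2097 + 4041) = (18469/3316 - 3047)/(2097 + 4041) = -10085383/3316/6138 = -10085383/3316*1/6138 = -916853/1850328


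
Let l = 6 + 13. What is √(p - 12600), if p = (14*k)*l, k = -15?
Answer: I*√16590 ≈ 128.8*I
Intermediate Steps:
l = 19
p = -3990 (p = (14*(-15))*19 = -210*19 = -3990)
√(p - 12600) = √(-3990 - 12600) = √(-16590) = I*√16590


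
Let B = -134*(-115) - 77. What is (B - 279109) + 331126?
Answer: 67350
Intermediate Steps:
B = 15333 (B = 15410 - 77 = 15333)
(B - 279109) + 331126 = (15333 - 279109) + 331126 = -263776 + 331126 = 67350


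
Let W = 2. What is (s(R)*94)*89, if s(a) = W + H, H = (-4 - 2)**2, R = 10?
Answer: 317908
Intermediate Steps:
H = 36 (H = (-6)**2 = 36)
s(a) = 38 (s(a) = 2 + 36 = 38)
(s(R)*94)*89 = (38*94)*89 = 3572*89 = 317908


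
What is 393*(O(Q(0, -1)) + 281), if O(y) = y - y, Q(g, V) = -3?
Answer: 110433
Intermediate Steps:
O(y) = 0
393*(O(Q(0, -1)) + 281) = 393*(0 + 281) = 393*281 = 110433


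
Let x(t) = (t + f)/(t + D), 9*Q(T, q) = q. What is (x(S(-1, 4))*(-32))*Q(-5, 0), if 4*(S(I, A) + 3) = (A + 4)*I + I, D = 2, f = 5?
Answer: 0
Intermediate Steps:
Q(T, q) = q/9
S(I, A) = -3 + I/4 + I*(4 + A)/4 (S(I, A) = -3 + ((A + 4)*I + I)/4 = -3 + ((4 + A)*I + I)/4 = -3 + (I*(4 + A) + I)/4 = -3 + (I + I*(4 + A))/4 = -3 + (I/4 + I*(4 + A)/4) = -3 + I/4 + I*(4 + A)/4)
x(t) = (5 + t)/(2 + t) (x(t) = (t + 5)/(t + 2) = (5 + t)/(2 + t))
(x(S(-1, 4))*(-32))*Q(-5, 0) = (((5 + (-3 + (5/4)*(-1) + (¼)*4*(-1)))/(2 + (-3 + (5/4)*(-1) + (¼)*4*(-1))))*(-32))*((⅑)*0) = (((5 + (-3 - 5/4 - 1))/(2 + (-3 - 5/4 - 1)))*(-32))*0 = (((5 - 21/4)/(2 - 21/4))*(-32))*0 = ((-¼/(-13/4))*(-32))*0 = (-4/13*(-¼)*(-32))*0 = ((1/13)*(-32))*0 = -32/13*0 = 0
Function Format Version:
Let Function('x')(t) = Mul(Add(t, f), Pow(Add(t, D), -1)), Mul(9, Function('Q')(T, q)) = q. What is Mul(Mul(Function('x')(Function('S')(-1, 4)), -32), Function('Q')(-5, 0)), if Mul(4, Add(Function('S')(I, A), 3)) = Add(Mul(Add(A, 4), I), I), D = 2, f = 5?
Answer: 0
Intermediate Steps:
Function('Q')(T, q) = Mul(Rational(1, 9), q)
Function('S')(I, A) = Add(-3, Mul(Rational(1, 4), I), Mul(Rational(1, 4), I, Add(4, A))) (Function('S')(I, A) = Add(-3, Mul(Rational(1, 4), Add(Mul(Add(A, 4), I), I))) = Add(-3, Mul(Rational(1, 4), Add(Mul(Add(4, A), I), I))) = Add(-3, Mul(Rational(1, 4), Add(Mul(I, Add(4, A)), I))) = Add(-3, Mul(Rational(1, 4), Add(I, Mul(I, Add(4, A))))) = Add(-3, Add(Mul(Rational(1, 4), I), Mul(Rational(1, 4), I, Add(4, A)))) = Add(-3, Mul(Rational(1, 4), I), Mul(Rational(1, 4), I, Add(4, A))))
Function('x')(t) = Mul(Pow(Add(2, t), -1), Add(5, t)) (Function('x')(t) = Mul(Add(t, 5), Pow(Add(t, 2), -1)) = Mul(Add(5, t), Pow(Add(2, t), -1)) = Mul(Pow(Add(2, t), -1), Add(5, t)))
Mul(Mul(Function('x')(Function('S')(-1, 4)), -32), Function('Q')(-5, 0)) = Mul(Mul(Mul(Pow(Add(2, Add(-3, Mul(Rational(5, 4), -1), Mul(Rational(1, 4), 4, -1))), -1), Add(5, Add(-3, Mul(Rational(5, 4), -1), Mul(Rational(1, 4), 4, -1)))), -32), Mul(Rational(1, 9), 0)) = Mul(Mul(Mul(Pow(Add(2, Add(-3, Rational(-5, 4), -1)), -1), Add(5, Add(-3, Rational(-5, 4), -1))), -32), 0) = Mul(Mul(Mul(Pow(Add(2, Rational(-21, 4)), -1), Add(5, Rational(-21, 4))), -32), 0) = Mul(Mul(Mul(Pow(Rational(-13, 4), -1), Rational(-1, 4)), -32), 0) = Mul(Mul(Mul(Rational(-4, 13), Rational(-1, 4)), -32), 0) = Mul(Mul(Rational(1, 13), -32), 0) = Mul(Rational(-32, 13), 0) = 0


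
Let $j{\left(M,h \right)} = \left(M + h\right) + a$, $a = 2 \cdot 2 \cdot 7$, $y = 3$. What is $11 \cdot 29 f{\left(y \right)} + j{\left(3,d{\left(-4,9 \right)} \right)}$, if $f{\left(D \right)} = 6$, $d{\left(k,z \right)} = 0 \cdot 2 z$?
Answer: $1945$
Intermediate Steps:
$d{\left(k,z \right)} = 0$ ($d{\left(k,z \right)} = 0 z = 0$)
$a = 28$ ($a = 4 \cdot 7 = 28$)
$j{\left(M,h \right)} = 28 + M + h$ ($j{\left(M,h \right)} = \left(M + h\right) + 28 = 28 + M + h$)
$11 \cdot 29 f{\left(y \right)} + j{\left(3,d{\left(-4,9 \right)} \right)} = 11 \cdot 29 \cdot 6 + \left(28 + 3 + 0\right) = 319 \cdot 6 + 31 = 1914 + 31 = 1945$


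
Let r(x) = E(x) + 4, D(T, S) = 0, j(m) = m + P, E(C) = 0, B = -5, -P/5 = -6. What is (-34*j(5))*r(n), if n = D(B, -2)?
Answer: -4760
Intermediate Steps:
P = 30 (P = -5*(-6) = 30)
j(m) = 30 + m (j(m) = m + 30 = 30 + m)
n = 0
r(x) = 4 (r(x) = 0 + 4 = 4)
(-34*j(5))*r(n) = -34*(30 + 5)*4 = -34*35*4 = -1190*4 = -4760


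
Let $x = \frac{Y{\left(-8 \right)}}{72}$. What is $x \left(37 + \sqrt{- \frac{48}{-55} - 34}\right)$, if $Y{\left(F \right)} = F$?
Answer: $- \frac{37}{9} - \frac{i \sqrt{100210}}{495} \approx -4.1111 - 0.63951 i$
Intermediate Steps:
$x = - \frac{1}{9}$ ($x = - \frac{8}{72} = \left(-8\right) \frac{1}{72} = - \frac{1}{9} \approx -0.11111$)
$x \left(37 + \sqrt{- \frac{48}{-55} - 34}\right) = - \frac{37 + \sqrt{- \frac{48}{-55} - 34}}{9} = - \frac{37 + \sqrt{\left(-48\right) \left(- \frac{1}{55}\right) - 34}}{9} = - \frac{37 + \sqrt{\frac{48}{55} - 34}}{9} = - \frac{37 + \sqrt{- \frac{1822}{55}}}{9} = - \frac{37 + \frac{i \sqrt{100210}}{55}}{9} = - \frac{37}{9} - \frac{i \sqrt{100210}}{495}$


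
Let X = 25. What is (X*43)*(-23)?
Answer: -24725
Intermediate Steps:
(X*43)*(-23) = (25*43)*(-23) = 1075*(-23) = -24725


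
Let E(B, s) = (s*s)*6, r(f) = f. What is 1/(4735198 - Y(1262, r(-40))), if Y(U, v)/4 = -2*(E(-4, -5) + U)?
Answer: 1/4746494 ≈ 2.1068e-7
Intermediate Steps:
E(B, s) = 6*s² (E(B, s) = s²*6 = 6*s²)
Y(U, v) = -1200 - 8*U (Y(U, v) = 4*(-2*(6*(-5)² + U)) = 4*(-2*(6*25 + U)) = 4*(-2*(150 + U)) = 4*(-300 - 2*U) = -1200 - 8*U)
1/(4735198 - Y(1262, r(-40))) = 1/(4735198 - (-1200 - 8*1262)) = 1/(4735198 - (-1200 - 10096)) = 1/(4735198 - 1*(-11296)) = 1/(4735198 + 11296) = 1/4746494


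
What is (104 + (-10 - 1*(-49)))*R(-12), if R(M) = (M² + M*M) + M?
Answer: 39468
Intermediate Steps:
R(M) = M + 2*M² (R(M) = (M² + M²) + M = 2*M² + M = M + 2*M²)
(104 + (-10 - 1*(-49)))*R(-12) = (104 + (-10 - 1*(-49)))*(-12*(1 + 2*(-12))) = (104 + (-10 + 49))*(-12*(1 - 24)) = (104 + 39)*(-12*(-23)) = 143*276 = 39468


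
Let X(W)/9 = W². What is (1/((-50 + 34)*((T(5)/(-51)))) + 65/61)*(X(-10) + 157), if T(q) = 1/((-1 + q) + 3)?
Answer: 24117569/976 ≈ 24711.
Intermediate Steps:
T(q) = 1/(2 + q)
X(W) = 9*W²
(1/((-50 + 34)*((T(5)/(-51)))) + 65/61)*(X(-10) + 157) = (1/((-50 + 34)*((1/((2 + 5)*(-51))))) + 65/61)*(9*(-10)² + 157) = (1/((-16)*((-1/51/7))) + 65*(1/61))*(9*100 + 157) = (-1/(16*((⅐)*(-1/51))) + 65/61)*(900 + 157) = (-1/(16*(-1/357)) + 65/61)*1057 = (-1/16*(-357) + 65/61)*1057 = (357/16 + 65/61)*1057 = (22817/976)*1057 = 24117569/976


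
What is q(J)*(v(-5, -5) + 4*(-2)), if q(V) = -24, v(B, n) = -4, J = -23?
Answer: 288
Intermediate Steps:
q(J)*(v(-5, -5) + 4*(-2)) = -24*(-4 + 4*(-2)) = -24*(-4 - 8) = -24*(-12) = 288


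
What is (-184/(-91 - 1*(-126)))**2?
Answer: 33856/1225 ≈ 27.638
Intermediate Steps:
(-184/(-91 - 1*(-126)))**2 = (-184/(-91 + 126))**2 = (-184/35)**2 = 33856/1225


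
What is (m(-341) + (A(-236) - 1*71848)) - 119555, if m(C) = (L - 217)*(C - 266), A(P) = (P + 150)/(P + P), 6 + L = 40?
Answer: -18955949/236 ≈ -80322.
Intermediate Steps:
L = 34 (L = -6 + 40 = 34)
A(P) = (150 + P)/(2*P) (A(P) = (150 + P)/((2*P)) = (150 + P)*(1/(2*P)) = (150 + P)/(2*P))
m(C) = 48678 - 183*C (m(C) = (34 - 217)*(C - 266) = -183*(-266 + C) = 48678 - 183*C)
(m(-341) + (A(-236) - 1*71848)) - 119555 = ((48678 - 183*(-341)) + ((1/2)*(150 - 236)/(-236) - 1*71848)) - 119555 = ((48678 + 62403) + ((1/2)*(-1/236)*(-86) - 71848)) - 119555 = (111081 + (43/236 - 71848)) - 119555 = (111081 - 16956085/236) - 119555 = 9259031/236 - 119555 = -18955949/236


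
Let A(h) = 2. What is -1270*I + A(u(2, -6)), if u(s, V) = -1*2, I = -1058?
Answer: 1343662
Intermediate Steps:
u(s, V) = -2
-1270*I + A(u(2, -6)) = -1270*(-1058) + 2 = 1343660 + 2 = 1343662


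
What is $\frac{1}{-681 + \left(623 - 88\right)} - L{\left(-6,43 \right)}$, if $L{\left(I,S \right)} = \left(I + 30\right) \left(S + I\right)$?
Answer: $- \frac{129649}{146} \approx -888.01$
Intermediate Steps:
$L{\left(I,S \right)} = \left(30 + I\right) \left(I + S\right)$
$\frac{1}{-681 + \left(623 - 88\right)} - L{\left(-6,43 \right)} = \frac{1}{-681 + \left(623 - 88\right)} - \left(\left(-6\right)^{2} + 30 \left(-6\right) + 30 \cdot 43 - 258\right) = \frac{1}{-681 + \left(623 - 88\right)} - \left(36 - 180 + 1290 - 258\right) = \frac{1}{-681 + 535} - 888 = \frac{1}{-146} - 888 = - \frac{1}{146} - 888 = - \frac{129649}{146}$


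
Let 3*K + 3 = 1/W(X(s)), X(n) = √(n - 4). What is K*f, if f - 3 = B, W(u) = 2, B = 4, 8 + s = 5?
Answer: -35/6 ≈ -5.8333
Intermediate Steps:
s = -3 (s = -8 + 5 = -3)
X(n) = √(-4 + n)
f = 7 (f = 3 + 4 = 7)
K = -⅚ (K = -1 + (⅓)/2 = -1 + (⅓)*(½) = -1 + ⅙ = -⅚ ≈ -0.83333)
K*f = -⅚*7 = -35/6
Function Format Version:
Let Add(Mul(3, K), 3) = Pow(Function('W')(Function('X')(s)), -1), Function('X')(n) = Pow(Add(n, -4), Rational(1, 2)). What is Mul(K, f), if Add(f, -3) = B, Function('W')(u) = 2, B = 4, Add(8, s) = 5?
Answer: Rational(-35, 6) ≈ -5.8333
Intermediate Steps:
s = -3 (s = Add(-8, 5) = -3)
Function('X')(n) = Pow(Add(-4, n), Rational(1, 2))
f = 7 (f = Add(3, 4) = 7)
K = Rational(-5, 6) (K = Add(-1, Mul(Rational(1, 3), Pow(2, -1))) = Add(-1, Mul(Rational(1, 3), Rational(1, 2))) = Add(-1, Rational(1, 6)) = Rational(-5, 6) ≈ -0.83333)
Mul(K, f) = Mul(Rational(-5, 6), 7) = Rational(-35, 6)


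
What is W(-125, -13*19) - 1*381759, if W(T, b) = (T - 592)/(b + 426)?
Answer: -68335578/179 ≈ -3.8176e+5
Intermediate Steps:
W(T, b) = (-592 + T)/(426 + b)
W(-125, -13*19) - 1*381759 = (-592 - 125)/(426 - 13*19) - 1*381759 = -717/(426 - 247) - 381759 = -717/179 - 381759 = -68335578/179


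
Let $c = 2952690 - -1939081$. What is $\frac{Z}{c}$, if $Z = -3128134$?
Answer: $- \frac{3128134}{4891771} \approx -0.63947$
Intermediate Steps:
$c = 4891771$ ($c = 2952690 + 1939081 = 4891771$)
$\frac{Z}{c} = - \frac{3128134}{4891771}$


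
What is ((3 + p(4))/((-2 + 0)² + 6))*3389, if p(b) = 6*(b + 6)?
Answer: 213507/10 ≈ 21351.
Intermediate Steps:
p(b) = 36 + 6*b (p(b) = 6*(6 + b) = 36 + 6*b)
((3 + p(4))/((-2 + 0)² + 6))*3389 = ((3 + (36 + 6*4))/((-2 + 0)² + 6))*3389 = ((3 + (36 + 24))/((-2)² + 6))*3389 = ((3 + 60)/(4 + 6))*3389 = (63/10)*3389 = 213507/10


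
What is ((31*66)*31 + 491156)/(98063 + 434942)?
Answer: 554582/533005 ≈ 1.0405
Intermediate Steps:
((31*66)*31 + 491156)/(98063 + 434942) = (2046*31 + 491156)/533005 = (63426 + 491156)*(1/533005) = 554582*(1/533005) = 554582/533005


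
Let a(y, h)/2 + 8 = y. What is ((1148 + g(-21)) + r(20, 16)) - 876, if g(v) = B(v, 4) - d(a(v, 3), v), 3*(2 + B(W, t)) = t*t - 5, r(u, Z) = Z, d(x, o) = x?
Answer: 1043/3 ≈ 347.67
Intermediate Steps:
a(y, h) = -16 + 2*y
B(W, t) = -11/3 + t**2/3 (B(W, t) = -2 + (t*t - 5)/3 = -2 + (t**2 - 5)/3 = -2 + (-5 + t**2)/3 = -2 + (-5/3 + t**2/3) = -11/3 + t**2/3)
g(v) = 53/3 - 2*v (g(v) = (-11/3 + (1/3)*4**2) - (-16 + 2*v) = (-11/3 + (1/3)*16) + (16 - 2*v) = (-11/3 + 16/3) + (16 - 2*v) = 5/3 + (16 - 2*v) = 53/3 - 2*v)
((1148 + g(-21)) + r(20, 16)) - 876 = ((1148 + (53/3 - 2*(-21))) + 16) - 876 = ((1148 + (53/3 + 42)) + 16) - 876 = ((1148 + 179/3) + 16) - 876 = (3623/3 + 16) - 876 = 3671/3 - 876 = 1043/3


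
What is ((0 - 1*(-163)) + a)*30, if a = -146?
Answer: 510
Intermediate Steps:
((0 - 1*(-163)) + a)*30 = ((0 - 1*(-163)) - 146)*30 = ((0 + 163) - 146)*30 = (163 - 146)*30 = 17*30 = 510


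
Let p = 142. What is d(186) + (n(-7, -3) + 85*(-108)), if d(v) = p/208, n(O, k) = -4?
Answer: -955065/104 ≈ -9183.3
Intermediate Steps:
d(v) = 71/104 (d(v) = 142/208 = 142*(1/208) = 71/104)
d(186) + (n(-7, -3) + 85*(-108)) = 71/104 + (-4 + 85*(-108)) = 71/104 + (-4 - 9180) = 71/104 - 9184 = -955065/104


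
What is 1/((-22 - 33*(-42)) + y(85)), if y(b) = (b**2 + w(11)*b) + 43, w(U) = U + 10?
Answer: 1/10417 ≈ 9.5997e-5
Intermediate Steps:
w(U) = 10 + U
y(b) = 43 + b**2 + 21*b (y(b) = (b**2 + (10 + 11)*b) + 43 = (b**2 + 21*b) + 43 = 43 + b**2 + 21*b)
1/((-22 - 33*(-42)) + y(85)) = 1/((-22 - 33*(-42)) + (43 + 85**2 + 21*85)) = 1/((-22 + 1386) + (43 + 7225 + 1785)) = 1/(1364 + 9053) = 1/10417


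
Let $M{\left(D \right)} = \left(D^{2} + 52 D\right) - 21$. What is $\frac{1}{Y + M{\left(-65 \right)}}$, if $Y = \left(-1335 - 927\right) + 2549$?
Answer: $\frac{1}{1111} \approx 0.00090009$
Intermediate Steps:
$Y = 287$ ($Y = -2262 + 2549 = 287$)
$M{\left(D \right)} = -21 + D^{2} + 52 D$
$\frac{1}{Y + M{\left(-65 \right)}} = \frac{1}{287 + \left(-21 + \left(-65\right)^{2} + 52 \left(-65\right)\right)} = \frac{1}{287 - -824} = \frac{1}{287 + 824} = \frac{1}{1111}$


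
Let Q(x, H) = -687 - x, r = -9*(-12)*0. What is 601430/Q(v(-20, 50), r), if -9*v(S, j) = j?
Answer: -5412870/6133 ≈ -882.58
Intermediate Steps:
v(S, j) = -j/9
r = 0 (r = 108*0 = 0)
601430/Q(v(-20, 50), r) = 601430/(-687 - (-1)*50/9) = 601430/(-687 - 1*(-50/9)) = 601430/(-687 + 50/9) = 601430/(-6133/9) = 601430*(-9/6133) = -5412870/6133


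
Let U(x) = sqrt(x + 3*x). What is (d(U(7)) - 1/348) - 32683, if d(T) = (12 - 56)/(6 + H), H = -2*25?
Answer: -11373337/348 ≈ -32682.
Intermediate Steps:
H = -50
U(x) = 2*sqrt(x) (U(x) = sqrt(4*x) = 2*sqrt(x))
d(T) = 1 (d(T) = (12 - 56)/(6 - 50) = -44/(-44) = -44*(-1/44) = 1)
(d(U(7)) - 1/348) - 32683 = (1 - 1/348) - 32683 = 347/348 - 32683 = -11373337/348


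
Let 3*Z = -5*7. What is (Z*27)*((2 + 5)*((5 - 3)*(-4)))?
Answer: 17640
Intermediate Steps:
Z = -35/3 (Z = (-5*7)/3 = (1/3)*(-35) = -35/3 ≈ -11.667)
(Z*27)*((2 + 5)*((5 - 3)*(-4))) = (-35/3*27)*((2 + 5)*((5 - 3)*(-4))) = -2205*2*(-4) = -2205*(-8) = -315*(-56) = 17640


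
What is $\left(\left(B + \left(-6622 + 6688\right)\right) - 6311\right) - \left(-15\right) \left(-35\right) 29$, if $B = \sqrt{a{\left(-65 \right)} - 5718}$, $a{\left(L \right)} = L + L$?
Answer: $-21470 + 2 i \sqrt{1462} \approx -21470.0 + 76.472 i$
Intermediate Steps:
$a{\left(L \right)} = 2 L$
$B = 2 i \sqrt{1462}$ ($B = \sqrt{2 \left(-65\right) - 5718} = \sqrt{-130 - 5718} = \sqrt{-5848} = 2 i \sqrt{1462} \approx 76.472 i$)
$\left(\left(B + \left(-6622 + 6688\right)\right) - 6311\right) - \left(-15\right) \left(-35\right) 29 = \left(\left(2 i \sqrt{1462} + \left(-6622 + 6688\right)\right) - 6311\right) - \left(-15\right) \left(-35\right) 29 = \left(\left(2 i \sqrt{1462} + 66\right) - 6311\right) - 525 \cdot 29 = \left(\left(66 + 2 i \sqrt{1462}\right) - 6311\right) - 15225 = \left(-6245 + 2 i \sqrt{1462}\right) - 15225 = -21470 + 2 i \sqrt{1462}$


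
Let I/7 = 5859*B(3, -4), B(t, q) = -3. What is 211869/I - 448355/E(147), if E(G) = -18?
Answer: 97286309/3906 ≈ 24907.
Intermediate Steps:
I = -123039 (I = 7*(5859*(-3)) = 7*(-17577) = -123039)
211869/I - 448355/E(147) = 211869/(-123039) - 448355/(-18) = 211869*(-1/123039) - 448355*(-1/18) = -1121/651 + 448355/18 = 97286309/3906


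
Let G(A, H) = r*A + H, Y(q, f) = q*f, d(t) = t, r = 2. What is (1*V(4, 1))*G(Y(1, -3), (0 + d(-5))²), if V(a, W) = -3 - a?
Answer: -133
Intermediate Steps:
Y(q, f) = f*q
G(A, H) = H + 2*A (G(A, H) = 2*A + H = H + 2*A)
(1*V(4, 1))*G(Y(1, -3), (0 + d(-5))²) = (1*(-3 - 1*4))*((0 - 5)² + 2*(-3*1)) = (1*(-3 - 4))*((-5)² + 2*(-3)) = (1*(-7))*(25 - 6) = -7*19 = -133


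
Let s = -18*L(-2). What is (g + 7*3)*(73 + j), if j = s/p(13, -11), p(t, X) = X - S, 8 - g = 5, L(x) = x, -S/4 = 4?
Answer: 9624/5 ≈ 1924.8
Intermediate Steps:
S = -16 (S = -4*4 = -16)
g = 3 (g = 8 - 1*5 = 8 - 5 = 3)
p(t, X) = 16 + X (p(t, X) = X - 1*(-16) = X + 16 = 16 + X)
s = 36 (s = -18*(-2) = 36)
j = 36/5 (j = 36/(16 - 11) = 36/5 ≈ 7.2000)
(g + 7*3)*(73 + j) = (3 + 7*3)*(73 + 36/5) = (3 + 21)*(401/5) = 24*(401/5) = 9624/5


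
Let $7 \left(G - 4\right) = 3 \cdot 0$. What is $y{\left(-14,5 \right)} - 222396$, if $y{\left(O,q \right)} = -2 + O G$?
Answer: $-222454$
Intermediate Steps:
$G = 4$ ($G = 4 + \frac{3 \cdot 0}{7} = 4 + \frac{1}{7} \cdot 0 = 4 + 0 = 4$)
$y{\left(O,q \right)} = -2 + 4 O$ ($y{\left(O,q \right)} = -2 + O 4 = -2 + 4 O$)
$y{\left(-14,5 \right)} - 222396 = \left(-2 + 4 \left(-14\right)\right) - 222396 = \left(-2 - 56\right) - 222396 = -58 - 222396 = -222454$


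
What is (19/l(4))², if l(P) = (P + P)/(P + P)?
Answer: 361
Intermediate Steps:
l(P) = 1 (l(P) = (2*P)/((2*P)) = (2*P)*(1/(2*P)) = 1)
(19/l(4))² = (19/1)² = (19*1)² = 19² = 361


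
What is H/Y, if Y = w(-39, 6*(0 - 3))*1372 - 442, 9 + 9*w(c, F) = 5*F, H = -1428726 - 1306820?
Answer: 1367773/7767 ≈ 176.10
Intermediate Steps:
H = -2735546
w(c, F) = -1 + 5*F/9 (w(c, F) = -1 + (5*F)/9 = -1 + 5*F/9)
Y = -15534 (Y = (-1 + 5*(6*(0 - 3))/9)*1372 - 442 = (-1 + 5*(6*(-3))/9)*1372 - 442 = (-1 + (5/9)*(-18))*1372 - 442 = (-1 - 10)*1372 - 442 = -11*1372 - 442 = -15092 - 442 = -15534)
H/Y = -2735546/(-15534) = -2735546*(-1/15534) = 1367773/7767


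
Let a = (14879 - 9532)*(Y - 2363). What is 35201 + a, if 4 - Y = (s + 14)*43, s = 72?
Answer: -32351578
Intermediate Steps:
Y = -3694 (Y = 4 - (72 + 14)*43 = 4 - 86*43 = 4 - 1*3698 = 4 - 3698 = -3694)
a = -32386779 (a = (14879 - 9532)*(-3694 - 2363) = 5347*(-6057) = -32386779)
35201 + a = 35201 - 32386779 = -32351578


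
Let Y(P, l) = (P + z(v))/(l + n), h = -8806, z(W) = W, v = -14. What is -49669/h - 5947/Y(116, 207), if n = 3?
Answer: -107769441/8806 ≈ -12238.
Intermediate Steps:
Y(P, l) = (-14 + P)/(3 + l) (Y(P, l) = (P - 14)/(l + 3) = (-14 + P)/(3 + l))
-49669/h - 5947/Y(116, 207) = -49669/(-8806) - 5947*(3 + 207)/(-14 + 116) = -49669*(-1/8806) - 5947/(102/210) = 49669/8806 - 5947/((1/210)*102) = 49669/8806 - 5947/17/35 = 49669/8806 - 5947*35/17 = 49669/8806 - 208145/17 = -107769441/8806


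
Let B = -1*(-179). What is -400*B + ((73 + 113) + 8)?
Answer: -71406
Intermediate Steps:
B = 179
-400*B + ((73 + 113) + 8) = -400*179 + ((73 + 113) + 8) = -71600 + (186 + 8) = -71600 + 194 = -71406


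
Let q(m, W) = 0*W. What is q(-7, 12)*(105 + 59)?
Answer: 0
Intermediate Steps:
q(m, W) = 0
q(-7, 12)*(105 + 59) = 0*(105 + 59) = 0*164 = 0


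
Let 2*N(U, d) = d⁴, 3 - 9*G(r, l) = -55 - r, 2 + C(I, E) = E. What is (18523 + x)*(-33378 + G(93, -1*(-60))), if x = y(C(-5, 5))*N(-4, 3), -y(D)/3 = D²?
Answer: -10466449609/18 ≈ -5.8147e+8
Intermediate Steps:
C(I, E) = -2 + E
G(r, l) = 58/9 + r/9 (G(r, l) = ⅓ - (-55 - r)/9 = ⅓ + (55/9 + r/9) = 58/9 + r/9)
y(D) = -3*D²
N(U, d) = d⁴/2
x = -2187/2 (x = (-3*(-2 + 5)²)*((½)*3⁴) = (-3*3²)*((½)*81) = -3*9*(81/2) = -27*81/2 = -2187/2 ≈ -1093.5)
(18523 + x)*(-33378 + G(93, -1*(-60))) = (18523 - 2187/2)*(-33378 + (58/9 + (⅑)*93)) = 34859*(-33378 + (58/9 + 31/3))/2 = 34859*(-33378 + 151/9)/2 = (34859/2)*(-300251/9) = -10466449609/18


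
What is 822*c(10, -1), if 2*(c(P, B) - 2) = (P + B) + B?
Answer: 4932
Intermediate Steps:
c(P, B) = 2 + B + P/2 (c(P, B) = 2 + ((P + B) + B)/2 = 2 + ((B + P) + B)/2 = 2 + (P + 2*B)/2 = 2 + (B + P/2) = 2 + B + P/2)
822*c(10, -1) = 822*(2 - 1 + (½)*10) = 822*(2 - 1 + 5) = 822*6 = 4932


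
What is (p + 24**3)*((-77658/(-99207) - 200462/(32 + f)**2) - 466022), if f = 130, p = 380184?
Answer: -4426560848914559908/24107301 ≈ -1.8362e+11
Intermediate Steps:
(p + 24**3)*((-77658/(-99207) - 200462/(32 + f)**2) - 466022) = (380184 + 24**3)*((-77658/(-99207) - 200462/(32 + 130)**2) - 466022) = (380184 + 13824)*((-77658*(-1/99207) - 200462/(162**2)) - 466022) = 394008*((25886/33069 - 200462/26244) - 466022) = 394008*((25886/33069 - 200462*1/26244) - 466022) = 394008*((25886/33069 - 100231/13122) - 466022) = 394008*(-991620949/144643806 - 466022) = 394008*(-67408187380681/144643806) = -4426560848914559908/24107301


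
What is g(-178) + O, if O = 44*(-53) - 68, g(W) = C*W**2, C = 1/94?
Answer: -96958/47 ≈ -2062.9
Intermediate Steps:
C = 1/94 ≈ 0.010638
g(W) = W**2/94
O = -2400 (O = -2332 - 68 = -2400)
g(-178) + O = (1/94)*(-178)**2 - 2400 = (1/94)*31684 - 2400 = 15842/47 - 2400 = -96958/47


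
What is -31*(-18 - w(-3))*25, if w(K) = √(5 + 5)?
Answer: 13950 + 775*√10 ≈ 16401.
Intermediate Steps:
w(K) = √10
-31*(-18 - w(-3))*25 = -31*(-18 - √10)*25 = (558 + 31*√10)*25 = 13950 + 775*√10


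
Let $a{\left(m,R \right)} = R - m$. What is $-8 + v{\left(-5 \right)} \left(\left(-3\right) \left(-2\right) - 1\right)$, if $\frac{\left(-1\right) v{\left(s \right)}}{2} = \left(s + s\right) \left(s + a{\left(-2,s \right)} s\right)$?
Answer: $992$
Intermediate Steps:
$v{\left(s \right)} = - 4 s \left(s + s \left(2 + s\right)\right)$ ($v{\left(s \right)} = - 2 \left(s + s\right) \left(s + \left(s - -2\right) s\right) = - 2 \cdot 2 s \left(s + \left(s + 2\right) s\right) = - 2 \cdot 2 s \left(s + \left(2 + s\right) s\right) = - 2 \cdot 2 s \left(s + s \left(2 + s\right)\right) = - 4 s \left(s + s \left(2 + s\right)\right)$)
$-8 + v{\left(-5 \right)} \left(\left(-3\right) \left(-2\right) - 1\right) = -8 + 4 \left(-5\right)^{2} \left(-3 - -5\right) \left(\left(-3\right) \left(-2\right) - 1\right) = -8 + 4 \cdot 25 \left(-3 + 5\right) \left(6 - 1\right) = -8 + 4 \cdot 25 \cdot 2 \cdot 5 = -8 + 200 \cdot 5 = -8 + 1000 = 992$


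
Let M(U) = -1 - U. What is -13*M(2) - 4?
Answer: 35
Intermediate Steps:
-13*M(2) - 4 = -13*(-1 - 1*2) - 4 = -13*(-1 - 2) - 4 = -13*(-3) - 4 = 39 - 4 = 35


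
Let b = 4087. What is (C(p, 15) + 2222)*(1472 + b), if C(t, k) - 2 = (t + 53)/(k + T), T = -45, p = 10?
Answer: 123515421/10 ≈ 1.2352e+7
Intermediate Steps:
C(t, k) = 2 + (53 + t)/(-45 + k) (C(t, k) = 2 + (t + 53)/(k - 45) = 2 + (53 + t)/(-45 + k))
(C(p, 15) + 2222)*(1472 + b) = ((-37 + 10 + 2*15)/(-45 + 15) + 2222)*(1472 + 4087) = ((-37 + 10 + 30)/(-30) + 2222)*5559 = (-1/30*3 + 2222)*5559 = (-⅒ + 2222)*5559 = (22219/10)*5559 = 123515421/10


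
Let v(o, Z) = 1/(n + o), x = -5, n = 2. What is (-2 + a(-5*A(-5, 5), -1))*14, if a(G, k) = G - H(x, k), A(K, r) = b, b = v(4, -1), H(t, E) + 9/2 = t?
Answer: 280/3 ≈ 93.333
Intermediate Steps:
v(o, Z) = 1/(2 + o)
H(t, E) = -9/2 + t
b = ⅙ (b = 1/(2 + 4) = 1/6 = ⅙ ≈ 0.16667)
A(K, r) = ⅙
a(G, k) = 19/2 + G (a(G, k) = G - (-9/2 - 5) = G - 1*(-19/2) = G + 19/2 = 19/2 + G)
(-2 + a(-5*A(-5, 5), -1))*14 = (-2 + (19/2 - 5*⅙))*14 = (-2 + (19/2 - ⅚))*14 = (-2 + 26/3)*14 = (20/3)*14 = 280/3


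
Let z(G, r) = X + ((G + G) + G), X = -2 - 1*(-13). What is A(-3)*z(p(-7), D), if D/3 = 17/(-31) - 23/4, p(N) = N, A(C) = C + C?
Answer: 60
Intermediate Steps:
A(C) = 2*C
X = 11 (X = -2 + 13 = 11)
D = -2343/124 (D = 3*(17/(-31) - 23/4) = 3*(17*(-1/31) - 23*¼) = 3*(-17/31 - 23/4) = 3*(-781/124) = -2343/124 ≈ -18.895)
z(G, r) = 11 + 3*G (z(G, r) = 11 + ((G + G) + G) = 11 + (2*G + G) = 11 + 3*G)
A(-3)*z(p(-7), D) = (2*(-3))*(11 + 3*(-7)) = -6*(11 - 21) = -6*(-10) = 60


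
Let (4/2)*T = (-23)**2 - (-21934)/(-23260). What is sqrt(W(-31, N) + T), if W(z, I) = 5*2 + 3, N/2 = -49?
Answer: sqrt(37470016645)/11630 ≈ 16.644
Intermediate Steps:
N = -98 (N = 2*(-49) = -98)
W(z, I) = 13 (W(z, I) = 10 + 3 = 13)
T = 6141303/23260 (T = ((-23)**2 - (-21934)/(-23260))/2 = (529 - (-21934)*(-1)/23260)/2 = (529 - 1*10967/11630)/2 = (529 - 10967/11630)/2 = (1/2)*(6141303/11630) = 6141303/23260 ≈ 264.03)
sqrt(W(-31, N) + T) = sqrt(13 + 6141303/23260) = sqrt(6443683/23260) = sqrt(37470016645)/11630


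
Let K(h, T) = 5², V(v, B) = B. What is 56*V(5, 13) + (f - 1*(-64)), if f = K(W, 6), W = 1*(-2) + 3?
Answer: 817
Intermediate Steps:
W = 1 (W = -2 + 3 = 1)
K(h, T) = 25
f = 25
56*V(5, 13) + (f - 1*(-64)) = 56*13 + (25 - 1*(-64)) = 728 + (25 + 64) = 728 + 89 = 817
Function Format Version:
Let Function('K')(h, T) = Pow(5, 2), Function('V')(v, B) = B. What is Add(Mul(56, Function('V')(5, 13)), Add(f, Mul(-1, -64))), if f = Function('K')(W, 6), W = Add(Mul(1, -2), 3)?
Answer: 817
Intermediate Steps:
W = 1 (W = Add(-2, 3) = 1)
Function('K')(h, T) = 25
f = 25
Add(Mul(56, Function('V')(5, 13)), Add(f, Mul(-1, -64))) = Add(Mul(56, 13), Add(25, Mul(-1, -64))) = Add(728, Add(25, 64)) = Add(728, 89) = 817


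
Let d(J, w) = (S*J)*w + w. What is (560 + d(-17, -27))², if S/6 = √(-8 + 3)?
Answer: -37638491 + 2935764*I*√5 ≈ -3.7638e+7 + 6.5646e+6*I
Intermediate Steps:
S = 6*I*√5 (S = 6*√(-8 + 3) = 6*√(-5) = 6*(I*√5) = 6*I*√5 ≈ 13.416*I)
d(J, w) = w + 6*I*J*w*√5 (d(J, w) = ((6*I*√5)*J)*w + w = (6*I*J*√5)*w + w = 6*I*J*w*√5 + w = w + 6*I*J*w*√5)
(560 + d(-17, -27))² = (560 - 27*(1 + 6*I*(-17)*√5))² = (560 - 27*(1 - 102*I*√5))² = (560 + (-27 + 2754*I*√5))² = (533 + 2754*I*√5)²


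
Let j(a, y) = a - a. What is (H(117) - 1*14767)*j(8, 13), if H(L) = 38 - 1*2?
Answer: 0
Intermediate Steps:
j(a, y) = 0
H(L) = 36 (H(L) = 38 - 2 = 36)
(H(117) - 1*14767)*j(8, 13) = (36 - 1*14767)*0 = (36 - 14767)*0 = -14731*0 = 0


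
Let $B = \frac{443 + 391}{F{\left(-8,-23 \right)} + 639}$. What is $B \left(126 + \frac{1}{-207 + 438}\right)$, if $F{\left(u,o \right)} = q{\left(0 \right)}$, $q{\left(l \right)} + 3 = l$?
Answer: $\frac{4045873}{24486} \approx 165.23$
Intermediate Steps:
$q{\left(l \right)} = -3 + l$
$F{\left(u,o \right)} = -3$ ($F{\left(u,o \right)} = -3 + 0 = -3$)
$B = \frac{139}{106}$ ($B = \frac{443 + 391}{-3 + 639} = \frac{834}{636} = 834 \cdot \frac{1}{636} = \frac{139}{106} \approx 1.3113$)
$B \left(126 + \frac{1}{-207 + 438}\right) = \frac{139 \left(126 + \frac{1}{-207 + 438}\right)}{106} = \frac{139 \left(126 + \frac{1}{231}\right)}{106} = \frac{139}{106} \cdot \frac{29107}{231} = \frac{4045873}{24486}$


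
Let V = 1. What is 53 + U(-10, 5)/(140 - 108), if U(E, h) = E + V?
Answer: 1687/32 ≈ 52.719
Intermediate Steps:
U(E, h) = 1 + E (U(E, h) = E + 1 = 1 + E)
53 + U(-10, 5)/(140 - 108) = 53 + (1 - 10)/(140 - 108) = 53 - 9/32 = 1687/32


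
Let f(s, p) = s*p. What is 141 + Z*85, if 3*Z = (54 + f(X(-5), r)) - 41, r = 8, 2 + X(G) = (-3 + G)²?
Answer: 43688/3 ≈ 14563.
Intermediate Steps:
X(G) = -2 + (-3 + G)²
f(s, p) = p*s
Z = 509/3 (Z = ((54 + 8*(-2 + (-3 - 5)²)) - 41)/3 = ((54 + 8*(-2 + (-8)²)) - 41)/3 = ((54 + 8*(-2 + 64)) - 41)/3 = ((54 + 8*62) - 41)/3 = ((54 + 496) - 41)/3 = (550 - 41)/3 = (⅓)*509 = 509/3 ≈ 169.67)
141 + Z*85 = 141 + (509/3)*85 = 141 + 43265/3 = 43688/3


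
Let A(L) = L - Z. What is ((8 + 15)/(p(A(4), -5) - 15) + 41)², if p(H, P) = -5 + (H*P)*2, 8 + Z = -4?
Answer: 54125449/32400 ≈ 1670.5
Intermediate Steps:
Z = -12 (Z = -8 - 4 = -12)
A(L) = 12 + L (A(L) = L - 1*(-12) = L + 12 = 12 + L)
p(H, P) = -5 + 2*H*P
((8 + 15)/(p(A(4), -5) - 15) + 41)² = ((8 + 15)/((-5 + 2*(12 + 4)*(-5)) - 15) + 41)² = (23/((-5 + 2*16*(-5)) - 15) + 41)² = (23/((-5 - 160) - 15) + 41)² = (23/(-165 - 15) + 41)² = (23/(-180) + 41)² = (23*(-1/180) + 41)² = (-23/180 + 41)² = (7357/180)² = 54125449/32400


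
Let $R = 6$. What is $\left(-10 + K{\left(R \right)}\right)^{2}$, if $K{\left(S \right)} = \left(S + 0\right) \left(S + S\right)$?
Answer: $3844$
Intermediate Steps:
$K{\left(S \right)} = 2 S^{2}$ ($K{\left(S \right)} = S 2 S = 2 S^{2}$)
$\left(-10 + K{\left(R \right)}\right)^{2} = \left(-10 + 2 \cdot 6^{2}\right)^{2} = \left(-10 + 2 \cdot 36\right)^{2} = \left(-10 + 72\right)^{2} = 62^{2} = 3844$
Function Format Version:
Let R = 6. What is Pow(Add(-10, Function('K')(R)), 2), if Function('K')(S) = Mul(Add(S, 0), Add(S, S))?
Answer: 3844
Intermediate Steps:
Function('K')(S) = Mul(2, Pow(S, 2)) (Function('K')(S) = Mul(S, Mul(2, S)) = Mul(2, Pow(S, 2)))
Pow(Add(-10, Function('K')(R)), 2) = Pow(Add(-10, Mul(2, Pow(6, 2))), 2) = Pow(Add(-10, Mul(2, 36)), 2) = Pow(Add(-10, 72), 2) = Pow(62, 2) = 3844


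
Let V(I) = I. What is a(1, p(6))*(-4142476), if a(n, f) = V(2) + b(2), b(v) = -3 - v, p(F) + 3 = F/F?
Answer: 12427428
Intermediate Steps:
p(F) = -2 (p(F) = -3 + F/F = -3 + 1 = -2)
a(n, f) = -3 (a(n, f) = 2 + (-3 - 1*2) = 2 + (-3 - 2) = 2 - 5 = -3)
a(1, p(6))*(-4142476) = -3*(-4142476) = 12427428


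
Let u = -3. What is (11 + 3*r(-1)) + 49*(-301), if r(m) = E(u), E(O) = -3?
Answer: -14747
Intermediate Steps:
r(m) = -3
(11 + 3*r(-1)) + 49*(-301) = (11 + 3*(-3)) + 49*(-301) = (11 - 9) - 14749 = 2 - 14749 = -14747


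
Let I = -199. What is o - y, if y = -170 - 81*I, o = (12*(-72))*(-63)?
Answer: 38483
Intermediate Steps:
o = 54432 (o = -864*(-63) = 54432)
y = 15949 (y = -170 - 81*(-199) = -170 + 16119 = 15949)
o - y = 54432 - 1*15949 = 54432 - 15949 = 38483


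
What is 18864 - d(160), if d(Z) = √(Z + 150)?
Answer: 18864 - √310 ≈ 18846.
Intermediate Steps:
d(Z) = √(150 + Z)
18864 - d(160) = 18864 - √(150 + 160) = 18864 - √310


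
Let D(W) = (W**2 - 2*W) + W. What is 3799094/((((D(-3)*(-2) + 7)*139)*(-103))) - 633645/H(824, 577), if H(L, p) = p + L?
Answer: -49633230737/113662663 ≈ -436.67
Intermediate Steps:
H(L, p) = L + p
D(W) = W**2 - W
3799094/((((D(-3)*(-2) + 7)*139)*(-103))) - 633645/H(824, 577) = 3799094/((((-3*(-1 - 3)*(-2) + 7)*139)*(-103))) - 633645/(824 + 577) = 3799094/((((-3*(-4)*(-2) + 7)*139)*(-103))) - 633645/1401 = 3799094/((((12*(-2) + 7)*139)*(-103))) - 633645*1/1401 = 3799094/((((-24 + 7)*139)*(-103))) - 211215/467 = 3799094/((-17*139*(-103))) - 211215/467 = 3799094/((-2363*(-103))) - 211215/467 = 3799094/243389 - 211215/467 = -49633230737/113662663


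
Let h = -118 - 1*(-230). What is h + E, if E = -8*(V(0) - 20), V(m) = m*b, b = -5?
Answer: 272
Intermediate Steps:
V(m) = -5*m (V(m) = m*(-5) = -5*m)
E = 160 (E = -8*(-5*0 - 20) = -8*(0 - 20) = -8*(-20) = 160)
h = 112 (h = -118 + 230 = 112)
h + E = 112 + 160 = 272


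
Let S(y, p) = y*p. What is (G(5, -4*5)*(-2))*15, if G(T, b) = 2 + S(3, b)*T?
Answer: 8940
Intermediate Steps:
S(y, p) = p*y
G(T, b) = 2 + 3*T*b (G(T, b) = 2 + (b*3)*T = 2 + (3*b)*T = 2 + 3*T*b)
(G(5, -4*5)*(-2))*15 = ((2 + 3*5*(-4*5))*(-2))*15 = ((2 + 3*5*(-20))*(-2))*15 = ((2 - 300)*(-2))*15 = -298*(-2)*15 = 596*15 = 8940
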